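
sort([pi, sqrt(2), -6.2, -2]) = [-6.2, -2, sqrt(2), pi]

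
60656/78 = 777+25/39 ≈ 777.64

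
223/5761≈0.0387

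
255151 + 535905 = 791056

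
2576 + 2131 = 4707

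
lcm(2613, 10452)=10452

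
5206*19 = 98914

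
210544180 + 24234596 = 234778776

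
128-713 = -585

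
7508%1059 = 95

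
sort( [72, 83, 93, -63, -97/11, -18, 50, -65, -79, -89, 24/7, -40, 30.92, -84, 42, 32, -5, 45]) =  [-89, -84, -79, -65, -63, -40, -18, -97/11, -5, 24/7, 30.92, 32, 42, 45, 50, 72, 83, 93]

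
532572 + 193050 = 725622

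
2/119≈0.0168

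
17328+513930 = 531258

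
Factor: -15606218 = -1*2^1*137^1*56957^1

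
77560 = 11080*7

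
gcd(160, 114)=2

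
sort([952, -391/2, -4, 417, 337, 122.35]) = [-391/2, -4, 122.35, 337, 417, 952]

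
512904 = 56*9159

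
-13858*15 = -207870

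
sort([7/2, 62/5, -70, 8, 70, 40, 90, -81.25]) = [-81.25, -70, 7/2, 8, 62/5, 40, 70, 90]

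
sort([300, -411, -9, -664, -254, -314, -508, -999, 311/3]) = [-999, -664, -508, -411, -314, -254, -9, 311/3, 300]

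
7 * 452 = 3164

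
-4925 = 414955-419880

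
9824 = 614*16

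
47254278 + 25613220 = 72867498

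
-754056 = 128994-883050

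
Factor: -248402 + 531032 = 2^1 * 3^1 * 5^1 * 9421^1 = 282630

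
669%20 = 9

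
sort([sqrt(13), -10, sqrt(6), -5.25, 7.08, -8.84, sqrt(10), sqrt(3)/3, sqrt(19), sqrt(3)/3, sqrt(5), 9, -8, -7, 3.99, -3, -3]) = [-10, -8.84, -8, -7, -5.25, -3, -3, sqrt(3)/3, sqrt(3)/3, sqrt(5), sqrt(6), sqrt(10), sqrt(13), 3.99, sqrt(19), 7.08, 9]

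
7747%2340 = 727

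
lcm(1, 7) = 7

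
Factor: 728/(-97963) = -1 * 2^3 * 7^1 * 13^1 * 163^(-1) * 601^(-1)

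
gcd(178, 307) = 1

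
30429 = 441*69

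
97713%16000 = 1713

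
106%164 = 106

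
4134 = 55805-51671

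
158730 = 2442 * 65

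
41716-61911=-20195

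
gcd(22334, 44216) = 2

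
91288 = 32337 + 58951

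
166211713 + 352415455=518627168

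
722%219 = 65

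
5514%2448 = 618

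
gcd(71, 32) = 1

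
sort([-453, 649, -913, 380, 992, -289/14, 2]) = [-913, -453, -289/14, 2, 380, 649, 992]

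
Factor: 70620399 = 3^2*347^1*22613^1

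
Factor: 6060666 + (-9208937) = -1*7^1*61^1*73^1*101^1 = -3148271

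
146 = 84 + 62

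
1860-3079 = -1219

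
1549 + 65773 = 67322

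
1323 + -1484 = -161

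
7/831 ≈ 0.00842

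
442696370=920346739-477650369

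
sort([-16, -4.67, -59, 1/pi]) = [-59, -16, -4.67, 1/pi]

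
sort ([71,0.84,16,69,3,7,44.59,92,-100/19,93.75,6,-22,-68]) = [-68,-22,-100/19,0.84,3,6,7,16,44.59,69,71,92,93.75]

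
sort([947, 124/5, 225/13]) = [225/13, 124/5, 947]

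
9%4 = 1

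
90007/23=3913+8/23 ≈ 3913.35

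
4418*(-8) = -35344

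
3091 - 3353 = -262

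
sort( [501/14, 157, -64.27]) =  [-64.27, 501/14, 157]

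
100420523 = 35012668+65407855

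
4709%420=89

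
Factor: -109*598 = -1*2^1*13^1*23^1*109^1 = -65182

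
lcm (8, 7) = 56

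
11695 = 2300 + 9395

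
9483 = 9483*1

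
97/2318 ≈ 0.0418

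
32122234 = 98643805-66521571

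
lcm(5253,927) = 15759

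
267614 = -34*(-7871)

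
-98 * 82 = -8036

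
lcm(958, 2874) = 2874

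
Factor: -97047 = -1*3^2*41^1*263^1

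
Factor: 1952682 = 2^1 * 3^1 * 325447^1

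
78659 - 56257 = 22402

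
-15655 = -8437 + -7218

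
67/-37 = -1-30/37 ≈ -1.81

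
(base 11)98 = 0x6b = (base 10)107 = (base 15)72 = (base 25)47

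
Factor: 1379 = 7^1 * 197^1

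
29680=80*371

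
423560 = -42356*(-10)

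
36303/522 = 12101/174 ≈ 69.55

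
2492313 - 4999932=-2507619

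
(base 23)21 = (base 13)38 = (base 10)47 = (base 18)2b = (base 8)57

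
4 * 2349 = 9396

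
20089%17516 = 2573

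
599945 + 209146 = 809091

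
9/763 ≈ 0.0118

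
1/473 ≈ 0.00211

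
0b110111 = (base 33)1m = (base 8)67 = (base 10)55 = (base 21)2d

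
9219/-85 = -108-39/85 ≈ -108.46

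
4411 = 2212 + 2199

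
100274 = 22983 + 77291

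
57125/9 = 6347 + 2/9 ≈ 6347.22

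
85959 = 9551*9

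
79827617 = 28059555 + 51768062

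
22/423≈0.0520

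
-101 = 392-493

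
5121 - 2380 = 2741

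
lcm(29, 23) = 667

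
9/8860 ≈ 0.00102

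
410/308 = 205/154 ≈ 1.33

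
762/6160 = 381/3080 ≈ 0.124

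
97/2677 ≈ 0.0362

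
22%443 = 22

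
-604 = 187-791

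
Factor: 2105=5^1*421^1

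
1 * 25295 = 25295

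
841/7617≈0.110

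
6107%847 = 178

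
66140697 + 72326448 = 138467145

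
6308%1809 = 881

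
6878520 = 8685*792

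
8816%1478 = 1426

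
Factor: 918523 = 41^1*43^1*521^1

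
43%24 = 19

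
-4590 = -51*90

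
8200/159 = 51 + 91/159 ≈ 51.57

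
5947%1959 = 70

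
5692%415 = 297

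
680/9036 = 170/2259 ≈ 0.0753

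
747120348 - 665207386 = 81912962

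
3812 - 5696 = -1884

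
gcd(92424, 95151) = 3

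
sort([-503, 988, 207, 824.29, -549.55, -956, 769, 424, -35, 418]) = [-956, -549.55, -503, -35, 207, 418, 424, 769, 824.29, 988]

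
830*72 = 59760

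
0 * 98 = 0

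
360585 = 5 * 72117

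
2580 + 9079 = 11659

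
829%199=33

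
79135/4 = 19783+3/4 = 19783.75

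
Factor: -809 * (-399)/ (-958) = -1 * 2^ (-1) * 3^1 * 7^1 * 19^1 * 479^ (-1) * 809^1 = -322791/958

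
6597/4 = 1649 + 1/4 = 1649.25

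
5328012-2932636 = 2395376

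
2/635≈0.00315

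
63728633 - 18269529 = 45459104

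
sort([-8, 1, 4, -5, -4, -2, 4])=[-8, -5, -4, -2, 1, 4, 4]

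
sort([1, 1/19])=[1/19, 1]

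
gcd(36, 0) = 36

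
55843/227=246+1/227 ≈ 246.00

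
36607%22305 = 14302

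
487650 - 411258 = 76392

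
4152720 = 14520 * 286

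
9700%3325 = 3050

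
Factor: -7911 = -1 * 3^3 * 293^1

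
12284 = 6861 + 5423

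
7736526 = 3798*2037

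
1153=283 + 870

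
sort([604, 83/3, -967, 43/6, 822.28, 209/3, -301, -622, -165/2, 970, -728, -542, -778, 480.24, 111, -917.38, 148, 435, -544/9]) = [-967, -917.38, -778, -728, -622, -542, -301, -165/2, -544/9, 43/6, 83/3, 209/3, 111, 148, 435, 480.24, 604, 822.28, 970]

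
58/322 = 29/161 ≈ 0.180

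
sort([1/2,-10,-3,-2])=[-10,-3,-2,1/2]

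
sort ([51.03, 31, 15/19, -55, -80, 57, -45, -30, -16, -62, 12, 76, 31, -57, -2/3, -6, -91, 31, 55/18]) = [-91, -80, -62, -57, -55, -45, -30, -16, -6, -2/3, 15/19, 55/18, 12, 31, 31, 31, 51.03, 57, 76]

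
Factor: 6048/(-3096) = -1*2^2*3^1*7^1*43^(-1) = -84/43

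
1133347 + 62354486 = 63487833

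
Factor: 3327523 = 3327523^1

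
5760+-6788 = -1028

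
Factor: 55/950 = 2^(-1)*5^(-1)*11^1*19^(-1) = 11/190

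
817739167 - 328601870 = 489137297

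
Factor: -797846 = -1 * 2^1 * 7^1 * 56989^1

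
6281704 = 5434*1156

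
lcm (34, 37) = 1258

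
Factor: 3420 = 2^2*3^2*5^1*19^1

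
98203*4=392812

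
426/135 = 142/45 ≈ 3.16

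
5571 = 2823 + 2748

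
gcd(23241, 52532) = 1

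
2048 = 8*256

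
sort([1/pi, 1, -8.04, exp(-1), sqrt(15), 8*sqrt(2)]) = [-8.04, 1/pi, exp(-1), 1, sqrt(15), 8*sqrt(2)]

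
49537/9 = 5504 + 1/9 ≈ 5504.11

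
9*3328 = 29952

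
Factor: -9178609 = -1*11^1*61^1*13679^1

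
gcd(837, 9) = 9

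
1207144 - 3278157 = -2071013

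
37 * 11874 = 439338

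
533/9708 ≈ 0.0549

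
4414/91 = 48 + 46/91 ≈ 48.51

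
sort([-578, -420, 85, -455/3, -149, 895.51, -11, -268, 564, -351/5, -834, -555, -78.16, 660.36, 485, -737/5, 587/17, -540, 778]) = [-834, -578, -555, -540, -420, -268, -455/3, -149, -737/5, -78.16, -351/5, -11, 587/17, 85, 485, 564, 660.36, 778, 895.51]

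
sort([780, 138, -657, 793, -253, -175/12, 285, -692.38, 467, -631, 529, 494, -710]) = [-710, -692.38, -657, -631, -253, -175/12, 138, 285, 467, 494, 529, 780, 793]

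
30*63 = 1890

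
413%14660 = 413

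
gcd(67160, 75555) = 8395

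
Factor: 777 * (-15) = -1 * 3^2 * 5^1 * 7^1 * 37^1 = -11655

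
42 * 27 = 1134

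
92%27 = 11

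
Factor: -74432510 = -1 * 2^1 * 5^1 * 197^1 * 37783^1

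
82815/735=5521/49 ≈ 112.67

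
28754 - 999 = 27755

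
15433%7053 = 1327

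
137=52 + 85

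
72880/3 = 24293 + 1/3 ≈ 24293.33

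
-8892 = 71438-80330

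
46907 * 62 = 2908234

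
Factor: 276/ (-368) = -1*2^ (-2)*3^1 = -3/4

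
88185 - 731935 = -643750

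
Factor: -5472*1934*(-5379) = 2^6*3^3*11^1*19^1*163^1*967^1 = 56925139392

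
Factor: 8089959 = 3^1 * 2696653^1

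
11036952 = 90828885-79791933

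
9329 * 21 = 195909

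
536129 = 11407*47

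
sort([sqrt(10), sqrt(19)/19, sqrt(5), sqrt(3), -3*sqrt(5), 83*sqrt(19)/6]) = [-3*sqrt(5), sqrt(19)/19, sqrt(3), sqrt(5), sqrt(10), 83*sqrt(19)/6]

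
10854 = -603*(-18)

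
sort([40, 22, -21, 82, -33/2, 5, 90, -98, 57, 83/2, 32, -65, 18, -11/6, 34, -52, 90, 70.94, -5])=[-98, -65, -52, -21, -33/2, -5, -11/6, 5, 18, 22, 32, 34, 40, 83/2, 57, 70.94, 82, 90, 90]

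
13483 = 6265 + 7218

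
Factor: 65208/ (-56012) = -1*2^1*3^1*13^1*67^ (-1) = -78/67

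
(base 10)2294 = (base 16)8f6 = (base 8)4366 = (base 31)2c0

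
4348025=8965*485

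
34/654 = 17/327 ≈ 0.0520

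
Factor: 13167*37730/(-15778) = -1*3^2*5^1*7^1*11^2*19^1*23^(-1) = -724185/23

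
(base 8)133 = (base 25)3g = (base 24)3j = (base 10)91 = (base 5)331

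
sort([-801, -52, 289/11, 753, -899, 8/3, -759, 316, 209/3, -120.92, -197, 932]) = [-899, -801, -759, -197, -120.92, -52, 8/3, 289/11, 209/3, 316, 753, 932]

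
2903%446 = 227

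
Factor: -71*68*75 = -1*2^2*3^1*5^2*17^1*71^1 = -362100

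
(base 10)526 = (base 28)im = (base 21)141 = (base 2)1000001110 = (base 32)ge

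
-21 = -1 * 21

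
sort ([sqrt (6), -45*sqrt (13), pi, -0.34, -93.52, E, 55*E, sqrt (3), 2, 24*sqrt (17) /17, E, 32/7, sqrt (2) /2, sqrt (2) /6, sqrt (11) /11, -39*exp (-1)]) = [-45*sqrt (13), -93.52, -39*exp (-1), -0.34, sqrt (2) /6, sqrt (11) /11, sqrt (2) /2, sqrt (3), 2, sqrt (6), E, E, pi, 32/7, 24*sqrt (17) /17, 55*E]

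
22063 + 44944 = 67007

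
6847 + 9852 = 16699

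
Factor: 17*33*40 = 2^3*3^1*5^1*11^1*17^1 = 22440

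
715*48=34320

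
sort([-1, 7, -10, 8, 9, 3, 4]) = [-10, -1, 3, 4, 7, 8, 9]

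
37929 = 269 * 141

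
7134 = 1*7134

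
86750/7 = 12392 + 6/7 ≈ 12392.86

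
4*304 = 1216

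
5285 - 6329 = -1044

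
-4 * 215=-860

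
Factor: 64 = 2^6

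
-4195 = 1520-5715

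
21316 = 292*73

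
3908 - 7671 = -3763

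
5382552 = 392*13731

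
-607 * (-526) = 319282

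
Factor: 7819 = 7^1*1117^1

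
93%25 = 18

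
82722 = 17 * 4866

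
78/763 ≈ 0.102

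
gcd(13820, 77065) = 5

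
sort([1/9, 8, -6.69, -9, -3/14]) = [-9, -6.69, -3/14, 1/9, 8]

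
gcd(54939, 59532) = 3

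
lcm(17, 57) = 969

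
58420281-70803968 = -12383687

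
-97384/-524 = 185 + 111/131 ≈ 185.85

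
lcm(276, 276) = 276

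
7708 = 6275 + 1433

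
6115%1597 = 1324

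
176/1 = 176 = 176.00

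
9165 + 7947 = 17112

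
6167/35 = 881/5 = 176.20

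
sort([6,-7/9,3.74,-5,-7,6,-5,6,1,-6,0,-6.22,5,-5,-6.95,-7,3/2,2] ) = [-7,-7,-6.95,-6.22,-6,-5,-5,-5,-7/9,0,1,3/2,2,3.74,5,6,6,6] 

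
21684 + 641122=662806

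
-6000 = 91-6091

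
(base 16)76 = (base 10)118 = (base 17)6g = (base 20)5i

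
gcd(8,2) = 2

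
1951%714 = 523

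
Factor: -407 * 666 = -1 * 2^1 * 3^2 * 11^1 * 37^2 = -271062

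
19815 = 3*6605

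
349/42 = 8+13/42 ≈ 8.31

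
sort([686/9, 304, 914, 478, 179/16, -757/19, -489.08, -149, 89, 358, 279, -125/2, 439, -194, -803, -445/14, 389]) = [-803, -489.08, -194, -149, -125/2, -757/19, -445/14, 179/16, 686/9, 89, 279, 304, 358, 389, 439, 478, 914]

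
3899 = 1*3899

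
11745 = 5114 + 6631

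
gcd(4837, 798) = 7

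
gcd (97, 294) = 1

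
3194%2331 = 863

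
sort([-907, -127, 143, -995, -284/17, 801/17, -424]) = [-995, -907, -424, -127, -284/17, 801/17, 143]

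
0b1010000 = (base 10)80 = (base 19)44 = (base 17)4c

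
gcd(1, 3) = 1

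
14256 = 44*324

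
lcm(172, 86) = 172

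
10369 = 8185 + 2184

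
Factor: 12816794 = 2^1 * 199^1 * 32203^1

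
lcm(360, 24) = 360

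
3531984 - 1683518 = 1848466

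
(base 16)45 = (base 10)69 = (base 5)234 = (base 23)30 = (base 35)1y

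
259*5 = 1295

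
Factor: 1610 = 2^1 * 5^1 * 7^1 * 23^1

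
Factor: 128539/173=743^1=743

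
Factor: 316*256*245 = 2^10*5^1*7^2*79^1 = 19819520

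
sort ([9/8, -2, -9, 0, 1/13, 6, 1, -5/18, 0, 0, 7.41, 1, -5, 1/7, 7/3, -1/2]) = [-9, -5, -2, -1/2, -5/18, 0, 0, 0, 1/13, 1/7, 1, 1, 9/8, 7/3, 6, 7.41]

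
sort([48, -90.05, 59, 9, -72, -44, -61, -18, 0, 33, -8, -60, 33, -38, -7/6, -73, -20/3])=[-90.05, -73, -72, -61, -60, -44, -38, -18, -8, -20/3, -7/6, 0, 9, 33, 33, 48, 59]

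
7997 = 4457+3540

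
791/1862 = 113/266 ≈ 0.425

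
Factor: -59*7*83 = -1*7^1*59^1*83^1 = -34279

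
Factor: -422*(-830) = 2^2*5^1*83^1*211^1 = 350260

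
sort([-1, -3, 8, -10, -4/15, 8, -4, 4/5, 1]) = [-10, -4, -3, -1, -4/15, 4/5, 1, 8, 8]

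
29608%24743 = 4865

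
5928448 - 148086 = 5780362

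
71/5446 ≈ 0.0130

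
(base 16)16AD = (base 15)1AC0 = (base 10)5805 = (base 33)5AU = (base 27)7Q0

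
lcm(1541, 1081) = 72427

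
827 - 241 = 586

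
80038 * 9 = 720342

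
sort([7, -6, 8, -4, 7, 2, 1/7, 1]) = [-6, -4, 1/7, 1, 2, 7, 7, 8]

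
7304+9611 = 16915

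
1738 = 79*22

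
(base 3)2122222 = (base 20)4h3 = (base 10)1943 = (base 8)3627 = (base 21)48b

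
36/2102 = 18/1051 ≈ 0.0171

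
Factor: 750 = 2^1 * 3^1 * 5^3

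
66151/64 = 1033 + 39/64 ≈ 1033.61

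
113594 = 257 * 442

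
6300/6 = 1050 = 1050.00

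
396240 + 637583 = 1033823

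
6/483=2/161 ≈ 0.0124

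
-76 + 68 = -8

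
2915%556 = 135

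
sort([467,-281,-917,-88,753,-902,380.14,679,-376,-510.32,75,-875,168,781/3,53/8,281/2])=[-917,-902,-875,-510.32,-376,-281,-88,53/8,75,281/2,168,781/3,380.14,467,679,753]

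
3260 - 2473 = 787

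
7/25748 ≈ 0.000272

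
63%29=5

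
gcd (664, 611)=1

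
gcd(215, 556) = 1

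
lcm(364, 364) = 364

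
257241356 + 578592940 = 835834296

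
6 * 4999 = 29994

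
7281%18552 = 7281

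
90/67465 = 18/13493≈0.00133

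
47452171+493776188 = 541228359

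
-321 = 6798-7119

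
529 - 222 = 307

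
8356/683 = 12 + 160/683 ≈ 12.23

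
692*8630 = 5971960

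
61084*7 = 427588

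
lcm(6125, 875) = 6125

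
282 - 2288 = -2006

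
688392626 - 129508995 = 558883631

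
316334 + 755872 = 1072206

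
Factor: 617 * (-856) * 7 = -1 * 2^3 * 7^1 * 107^1 * 617^1 = -3697064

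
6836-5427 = 1409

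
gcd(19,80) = 1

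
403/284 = 1+119/284 ≈ 1.42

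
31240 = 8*3905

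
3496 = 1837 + 1659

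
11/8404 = 1/764 ≈ 0.00131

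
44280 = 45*984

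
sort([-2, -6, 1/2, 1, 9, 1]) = [-6, -2, 1/2, 1, 1, 9]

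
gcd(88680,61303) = 1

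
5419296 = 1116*4856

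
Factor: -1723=-1 * 1723^1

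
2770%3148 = 2770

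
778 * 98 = 76244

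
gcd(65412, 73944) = 2844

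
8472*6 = 50832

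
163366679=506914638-343547959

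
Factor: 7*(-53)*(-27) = 3^3*7^1*53^1 = 10017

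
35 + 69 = 104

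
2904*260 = 755040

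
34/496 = 17/248≈0.0685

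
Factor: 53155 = 5^1 * 10631^1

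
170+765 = 935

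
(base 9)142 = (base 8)167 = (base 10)119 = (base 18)6b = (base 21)5e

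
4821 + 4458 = 9279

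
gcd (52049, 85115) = 1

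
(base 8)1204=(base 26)ok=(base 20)1c4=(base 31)ko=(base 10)644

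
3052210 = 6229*490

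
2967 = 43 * 69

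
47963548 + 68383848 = 116347396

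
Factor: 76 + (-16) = 2^2*3^1*5^1 = 60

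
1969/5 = 393 + 4/5 = 393.80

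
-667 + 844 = 177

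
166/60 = 83/30 ≈ 2.77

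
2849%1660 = 1189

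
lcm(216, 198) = 2376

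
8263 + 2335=10598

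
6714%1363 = 1262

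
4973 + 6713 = 11686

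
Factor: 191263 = 193^1*991^1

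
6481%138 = 133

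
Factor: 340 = 2^2*5^1*17^1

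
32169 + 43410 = 75579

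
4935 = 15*329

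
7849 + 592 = 8441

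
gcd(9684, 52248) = 12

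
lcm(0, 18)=0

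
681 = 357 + 324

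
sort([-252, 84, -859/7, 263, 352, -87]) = [-252, -859/7, -87, 84, 263, 352]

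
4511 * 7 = 31577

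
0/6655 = 0 = 0.00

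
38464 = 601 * 64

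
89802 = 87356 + 2446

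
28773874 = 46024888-17251014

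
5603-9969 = -4366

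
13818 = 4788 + 9030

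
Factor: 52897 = 13^2*313^1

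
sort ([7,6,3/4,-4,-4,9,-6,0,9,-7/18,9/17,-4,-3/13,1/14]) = [-6,-4,-4,-4,-7/18,-3/13,0,1/14,9/17,3/4,6,7,9,9]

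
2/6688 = 1/3344 ≈ 0.000299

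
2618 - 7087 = -4469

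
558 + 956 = 1514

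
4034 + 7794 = 11828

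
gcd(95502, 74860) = 2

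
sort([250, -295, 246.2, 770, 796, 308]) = [-295, 246.2, 250, 308, 770, 796]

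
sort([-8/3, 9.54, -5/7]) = [-8/3, -5/7, 9.54]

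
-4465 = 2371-6836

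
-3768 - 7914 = -11682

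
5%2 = 1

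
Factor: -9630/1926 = -1*5^1 = -5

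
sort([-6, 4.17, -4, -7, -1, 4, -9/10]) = [-7, -6, -4, -1, -9/10, 4, 4.17]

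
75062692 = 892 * 84151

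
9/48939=3/16313 ≈ 0.000184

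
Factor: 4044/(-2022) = -1 * 2^1 = -2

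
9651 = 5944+3707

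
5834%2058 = 1718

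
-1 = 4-5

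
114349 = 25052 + 89297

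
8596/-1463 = -1228/209 ≈ -5.88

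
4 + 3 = 7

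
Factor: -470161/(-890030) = 2^(-1)*5^(-1)*89003^(-1)*470161^1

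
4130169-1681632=2448537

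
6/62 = 3/31 ≈ 0.0968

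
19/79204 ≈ 0.000240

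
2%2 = 0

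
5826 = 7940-2114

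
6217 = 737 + 5480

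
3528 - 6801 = -3273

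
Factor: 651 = 3^1*7^1*31^1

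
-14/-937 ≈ 0.0149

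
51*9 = 459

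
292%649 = 292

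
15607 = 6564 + 9043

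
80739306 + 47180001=127919307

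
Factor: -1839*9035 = -1*3^1*5^1*13^1*139^1*613^1 = -16615365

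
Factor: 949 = 13^1*73^1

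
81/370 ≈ 0.219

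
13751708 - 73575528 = -59823820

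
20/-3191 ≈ -0.00627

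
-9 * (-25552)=229968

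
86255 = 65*1327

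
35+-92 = -57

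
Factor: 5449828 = 2^2*1362457^1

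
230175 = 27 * 8525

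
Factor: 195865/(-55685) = -1 * 7^(-1) * 37^(-1) * 911^1 = -911/259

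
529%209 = 111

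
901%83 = 71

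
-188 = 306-494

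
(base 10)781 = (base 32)od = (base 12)551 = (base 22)1db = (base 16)30d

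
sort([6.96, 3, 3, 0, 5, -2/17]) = [-2/17, 0, 3, 3, 5, 6.96]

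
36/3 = 12 = 12.00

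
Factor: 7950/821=2^1*3^1*5^2*53^1*821^(-1)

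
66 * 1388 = 91608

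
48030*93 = 4466790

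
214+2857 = 3071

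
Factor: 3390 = 2^1 * 3^1 * 5^1 * 113^1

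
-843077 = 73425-916502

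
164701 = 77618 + 87083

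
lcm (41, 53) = 2173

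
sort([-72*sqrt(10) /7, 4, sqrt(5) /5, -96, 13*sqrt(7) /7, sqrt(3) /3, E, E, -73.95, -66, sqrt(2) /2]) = [-96, -73.95, -66, -72*sqrt(10) /7, sqrt(5) /5, sqrt(3) /3, sqrt(2) /2, E, E, 4, 13*sqrt(7) /7]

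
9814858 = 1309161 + 8505697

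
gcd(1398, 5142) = 6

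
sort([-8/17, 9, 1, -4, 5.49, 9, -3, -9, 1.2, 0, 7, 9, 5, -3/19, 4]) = [-9, -4, -3, -8/17, -3/19, 0, 1, 1.2, 4, 5, 5.49, 7, 9, 9, 9]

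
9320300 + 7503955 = 16824255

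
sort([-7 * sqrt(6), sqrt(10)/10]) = [-7 * sqrt(6), sqrt(10)/10]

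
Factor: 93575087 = 787^1*118901^1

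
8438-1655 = 6783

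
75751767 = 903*83889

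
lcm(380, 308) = 29260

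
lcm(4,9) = 36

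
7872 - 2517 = 5355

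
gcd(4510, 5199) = 1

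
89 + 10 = 99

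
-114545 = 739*(-155)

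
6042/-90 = -67 - 2/15≈-67.13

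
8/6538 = 4/3269 ≈ 0.00122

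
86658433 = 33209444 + 53448989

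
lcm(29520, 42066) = 1682640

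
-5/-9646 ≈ 0.000518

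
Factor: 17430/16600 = 2^(-2)*3^1*5^(-1)*7^1 = 21/20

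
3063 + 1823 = 4886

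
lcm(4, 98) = 196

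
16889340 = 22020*767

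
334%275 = 59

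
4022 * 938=3772636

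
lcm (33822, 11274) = 33822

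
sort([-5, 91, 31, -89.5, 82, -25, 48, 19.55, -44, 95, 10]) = [-89.5, -44, -25, -5, 10, 19.55, 31, 48, 82, 91, 95]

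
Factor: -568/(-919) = 2^3*71^1*919^(-1)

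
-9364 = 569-9933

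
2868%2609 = 259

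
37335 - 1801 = 35534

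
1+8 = 9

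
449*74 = 33226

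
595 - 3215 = -2620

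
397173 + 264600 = 661773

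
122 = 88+34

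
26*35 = 910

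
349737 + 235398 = 585135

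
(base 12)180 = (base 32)7g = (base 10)240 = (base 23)aa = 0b11110000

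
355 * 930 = 330150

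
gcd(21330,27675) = 135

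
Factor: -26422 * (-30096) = 2^5 * 3^2 * 11^2 * 19^1 * 1201^1 = 795196512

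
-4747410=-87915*54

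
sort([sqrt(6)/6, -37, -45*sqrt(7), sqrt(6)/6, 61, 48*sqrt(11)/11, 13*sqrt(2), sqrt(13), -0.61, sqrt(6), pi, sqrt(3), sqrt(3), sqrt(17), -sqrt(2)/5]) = [-45*sqrt(7), -37, -0.61, -sqrt(2)/5, sqrt(6)/6, sqrt(6)/6, sqrt(3), sqrt(3), sqrt(6), pi, sqrt(13), sqrt(17), 48*sqrt(11)/11, 13*sqrt(2), 61]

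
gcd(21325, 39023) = 1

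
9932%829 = 813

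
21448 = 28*766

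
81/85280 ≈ 0.000950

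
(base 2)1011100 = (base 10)92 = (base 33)2q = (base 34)2o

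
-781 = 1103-1884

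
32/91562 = 16/45781 ≈ 0.000349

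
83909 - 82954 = 955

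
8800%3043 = 2714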